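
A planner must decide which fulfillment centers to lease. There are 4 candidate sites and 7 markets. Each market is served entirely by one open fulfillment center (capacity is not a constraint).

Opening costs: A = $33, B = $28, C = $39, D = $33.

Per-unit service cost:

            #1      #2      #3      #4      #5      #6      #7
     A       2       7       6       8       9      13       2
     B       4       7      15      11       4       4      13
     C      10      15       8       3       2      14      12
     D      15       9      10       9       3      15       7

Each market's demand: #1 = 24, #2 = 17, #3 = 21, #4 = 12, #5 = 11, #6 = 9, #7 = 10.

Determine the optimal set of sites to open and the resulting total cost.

Open A, B and C; minimum total cost 507.

For any fixed open set, each market goes to its cheapest open site; total = fixed + service.
{A, B, C}: #1→A 2·24=48, #2→A 7·17=119, #3→A 6·21=126, #4→C 3·12=36, #5→C 2·11=22, #6→B 4·9=36, #7→A 2·10=20. Service 407; fixed 100; total 507.
{A, B, C, D}: service 407 + fixed 133 = 540
{A, B}: service 489 + fixed 61 = 550
{B}: #1→B 4·24=96, #2→B 7·17=119, #3→B 15·21=315, #4→B 11·12=132, #5→B 4·11=44, #6→B 4·9=36, #7→B 13·10=130. Service 872; fixed 28; total 900.
No other subset beats 507.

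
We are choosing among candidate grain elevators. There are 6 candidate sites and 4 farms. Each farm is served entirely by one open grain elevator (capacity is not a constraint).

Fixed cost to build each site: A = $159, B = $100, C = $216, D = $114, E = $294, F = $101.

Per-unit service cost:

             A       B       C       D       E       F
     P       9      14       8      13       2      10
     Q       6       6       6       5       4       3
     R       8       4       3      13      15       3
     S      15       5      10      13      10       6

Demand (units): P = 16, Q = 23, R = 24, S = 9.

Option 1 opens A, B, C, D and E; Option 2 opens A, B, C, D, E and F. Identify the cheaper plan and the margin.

Option 1: {A, B, C, D, E}: P→E 2·16=32, Q→E 4·23=92, R→C 3·24=72, S→B 5·9=45. Service 241; fixed 883; total 1124.
Option 2: {A, B, C, D, E, F}: P→E 2·16=32, Q→F 3·23=69, R→C 3·24=72, S→B 5·9=45. Service 218; fixed 984; total 1202.
Difference: |1124 − 1202| = 78.

Option 1 is cheaper by 78.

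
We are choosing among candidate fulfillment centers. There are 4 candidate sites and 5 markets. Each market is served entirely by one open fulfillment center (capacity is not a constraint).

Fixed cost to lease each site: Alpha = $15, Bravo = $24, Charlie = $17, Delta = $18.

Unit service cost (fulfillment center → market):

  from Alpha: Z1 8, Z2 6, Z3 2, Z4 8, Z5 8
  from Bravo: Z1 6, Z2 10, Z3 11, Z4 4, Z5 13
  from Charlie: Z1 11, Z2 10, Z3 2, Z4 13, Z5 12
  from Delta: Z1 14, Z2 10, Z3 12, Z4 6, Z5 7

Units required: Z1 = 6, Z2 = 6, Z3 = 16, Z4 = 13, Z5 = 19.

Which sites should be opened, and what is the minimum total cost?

Open Alpha, Bravo and Delta; minimum total cost 346.

For any fixed open set, each market goes to its cheapest open site; total = fixed + service.
{Alpha, Bravo, Delta}: Z1→Bravo 6·6=36, Z2→Alpha 6·6=36, Z3→Alpha 2·16=32, Z4→Bravo 4·13=52, Z5→Delta 7·19=133. Service 289; fixed 57; total 346.
{Alpha, Bravo}: service 308 + fixed 39 = 347
{Alpha, Delta}: Z1→Alpha 8·6=48, Z2→Alpha 6·6=36, Z3→Alpha 2·16=32, Z4→Delta 6·13=78, Z5→Delta 7·19=133. Service 327; fixed 33; total 360.
{Alpha, Bravo, Charlie, Delta}: Z1→Bravo 6·6=36, Z2→Alpha 6·6=36, Z3→Alpha 2·16=32, Z4→Bravo 4·13=52, Z5→Delta 7·19=133. Service 289; fixed 74; total 363.
(All 15 nonempty subsets were checked; Alpha, Bravo and Delta is lowest.)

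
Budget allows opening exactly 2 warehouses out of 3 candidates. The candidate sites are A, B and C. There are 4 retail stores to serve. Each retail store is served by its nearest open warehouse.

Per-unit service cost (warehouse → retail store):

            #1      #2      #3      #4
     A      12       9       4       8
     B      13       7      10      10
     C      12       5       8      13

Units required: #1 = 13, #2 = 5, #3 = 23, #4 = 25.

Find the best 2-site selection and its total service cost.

Choose A and C; total service cost 473.

With exactly 2 open, each retail store uses its cheapest among the chosen.
{A, C}: #1→A 12·13=156, #2→C 5·5=25, #3→A 4·23=92, #4→A 8·25=200. Service cost 473.
{A, B}: service cost 483
{B, C}: service cost 615
Among all 3 size-2 choices, {A, C} is lowest.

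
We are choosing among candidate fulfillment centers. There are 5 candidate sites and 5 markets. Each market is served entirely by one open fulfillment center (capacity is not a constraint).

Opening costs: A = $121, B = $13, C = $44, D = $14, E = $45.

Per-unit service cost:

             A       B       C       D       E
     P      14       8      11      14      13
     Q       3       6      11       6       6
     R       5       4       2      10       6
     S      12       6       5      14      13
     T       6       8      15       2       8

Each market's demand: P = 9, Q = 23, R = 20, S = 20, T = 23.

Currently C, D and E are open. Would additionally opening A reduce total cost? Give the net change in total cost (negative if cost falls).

Current service cost with {C, D, E}: 423.
Adding A: each market re-picks its cheapest; new service cost 354, saving 69.
Extra fixed cost: 121. Net change = 121 − 69 = 52.
(Totals: 526 → 578.)

No — net change +52 (cost rises by 52).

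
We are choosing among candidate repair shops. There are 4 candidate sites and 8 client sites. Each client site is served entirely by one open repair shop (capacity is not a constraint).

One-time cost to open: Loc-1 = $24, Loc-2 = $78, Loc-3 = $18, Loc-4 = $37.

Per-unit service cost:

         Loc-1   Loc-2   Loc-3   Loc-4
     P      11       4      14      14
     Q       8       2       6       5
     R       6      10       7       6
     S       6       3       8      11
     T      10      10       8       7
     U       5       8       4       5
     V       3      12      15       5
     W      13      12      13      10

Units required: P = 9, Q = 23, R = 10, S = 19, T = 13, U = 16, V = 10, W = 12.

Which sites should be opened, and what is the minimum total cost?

For any fixed open set, each client site goes to its cheapest open site; total = fixed + service.
{Loc-2, Loc-4}: P→Loc-2 4·9=36, Q→Loc-2 2·23=46, R→Loc-4 6·10=60, S→Loc-2 3·19=57, T→Loc-4 7·13=91, U→Loc-4 5·16=80, V→Loc-4 5·10=50, W→Loc-4 10·12=120. Service 540; fixed 115; total 655.
{Loc-2, Loc-3, Loc-4}: service 524 + fixed 133 = 657
{Loc-1, Loc-2, Loc-4}: service 520 + fixed 139 = 659
{Loc-1, Loc-2, Loc-3, Loc-4}: service 504 + fixed 157 = 661
(All 15 nonempty subsets were checked; Loc-2 and Loc-4 is lowest.)

Open Loc-2 and Loc-4; minimum total cost 655.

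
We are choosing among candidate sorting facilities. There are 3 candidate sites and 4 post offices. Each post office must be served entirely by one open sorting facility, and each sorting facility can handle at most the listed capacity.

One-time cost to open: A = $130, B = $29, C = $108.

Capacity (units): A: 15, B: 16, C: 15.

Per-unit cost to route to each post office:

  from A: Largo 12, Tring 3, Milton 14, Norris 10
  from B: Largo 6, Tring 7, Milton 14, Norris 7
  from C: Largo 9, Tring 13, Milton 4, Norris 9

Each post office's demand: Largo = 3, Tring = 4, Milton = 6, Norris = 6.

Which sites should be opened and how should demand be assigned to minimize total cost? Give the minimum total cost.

Minimum total cost: 249

Open {B, C}: Largo→B 6·3=18, Tring→B 7·4=28, Milton→C 4·6=24, Norris→B 7·6=42.
Loads: B carries 13/16, C carries 6/15. Service 112; fixed 137; total 249.
Next best feasible plan costs 258.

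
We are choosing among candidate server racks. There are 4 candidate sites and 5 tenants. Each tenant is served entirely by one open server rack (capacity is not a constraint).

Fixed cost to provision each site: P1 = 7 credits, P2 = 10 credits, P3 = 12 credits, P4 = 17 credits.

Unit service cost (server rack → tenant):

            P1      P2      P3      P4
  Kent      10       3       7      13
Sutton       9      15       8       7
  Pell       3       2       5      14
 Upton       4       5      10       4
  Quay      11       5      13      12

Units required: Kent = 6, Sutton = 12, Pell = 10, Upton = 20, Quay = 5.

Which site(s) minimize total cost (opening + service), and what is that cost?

Open P2 and P4; minimum total cost 254.

For any fixed open set, each tenant goes to its cheapest open site; total = fixed + service.
{P2, P4}: Kent→P2 3·6=18, Sutton→P4 7·12=84, Pell→P2 2·10=20, Upton→P4 4·20=80, Quay→P2 5·5=25. Service 227; fixed 27; total 254.
{P1, P2, P4}: service 227 + fixed 34 = 261
{P2, P3, P4}: Kent→P2 3·6=18, Sutton→P4 7·12=84, Pell→P2 2·10=20, Upton→P4 4·20=80, Quay→P2 5·5=25. Service 227; fixed 39; total 266.
{P1, P2, P3, P4}: Kent→P2 3·6=18, Sutton→P4 7·12=84, Pell→P2 2·10=20, Upton→P1 4·20=80, Quay→P2 5·5=25. Service 227; fixed 46; total 273.
No other subset beats 254.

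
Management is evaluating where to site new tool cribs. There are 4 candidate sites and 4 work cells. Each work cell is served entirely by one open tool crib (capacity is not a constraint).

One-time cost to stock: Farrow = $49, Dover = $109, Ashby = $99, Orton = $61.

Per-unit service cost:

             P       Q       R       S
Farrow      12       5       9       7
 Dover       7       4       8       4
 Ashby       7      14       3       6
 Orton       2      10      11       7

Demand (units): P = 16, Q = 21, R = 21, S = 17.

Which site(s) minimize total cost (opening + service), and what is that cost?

Open Farrow, Ashby and Orton; minimum total cost 511.

For any fixed open set, each work cell goes to its cheapest open site; total = fixed + service.
{Farrow, Ashby, Orton}: P→Orton 2·16=32, Q→Farrow 5·21=105, R→Ashby 3·21=63, S→Ashby 6·17=102. Service 302; fixed 209; total 511.
{Dover, Ashby, Orton}: service 247 + fixed 269 = 516
{Dover, Orton}: service 352 + fixed 170 = 522
{Farrow, Dover, Ashby, Orton}: P→Orton 2·16=32, Q→Dover 4·21=84, R→Ashby 3·21=63, S→Dover 4·17=68. Service 247; fixed 318; total 565.
No other subset beats 511.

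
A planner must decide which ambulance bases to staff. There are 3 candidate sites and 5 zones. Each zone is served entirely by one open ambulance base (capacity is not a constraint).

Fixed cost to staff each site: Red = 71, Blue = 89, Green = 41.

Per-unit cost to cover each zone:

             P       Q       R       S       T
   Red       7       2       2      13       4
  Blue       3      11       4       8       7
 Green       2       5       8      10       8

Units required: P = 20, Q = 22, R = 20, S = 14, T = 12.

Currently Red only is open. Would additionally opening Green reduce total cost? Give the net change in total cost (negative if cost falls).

Current service cost with {Red}: 454.
Adding Green: each zone re-picks its cheapest; new service cost 312, saving 142.
Extra fixed cost: 41. Net change = 41 − 142 = -101.
(Totals: 525 → 424.)

Yes — net change −101 (cost falls by 101).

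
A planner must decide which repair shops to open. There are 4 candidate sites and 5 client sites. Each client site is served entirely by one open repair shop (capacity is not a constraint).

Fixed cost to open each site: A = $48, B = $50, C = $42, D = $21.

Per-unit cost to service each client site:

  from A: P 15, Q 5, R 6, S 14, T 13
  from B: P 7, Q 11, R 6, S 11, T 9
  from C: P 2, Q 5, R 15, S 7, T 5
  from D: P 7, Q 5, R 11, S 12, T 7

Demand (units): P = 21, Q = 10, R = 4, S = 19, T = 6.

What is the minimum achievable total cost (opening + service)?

For any fixed open set, each client site goes to its cheapest open site; total = fixed + service.
{C}: P→C 2·21=42, Q→C 5·10=50, R→C 15·4=60, S→C 7·19=133, T→C 5·6=30. Service 315; fixed 42; total 357.
{C, D}: P→C 2·21=42, Q→C 5·10=50, R→D 11·4=44, S→C 7·19=133, T→C 5·6=30. Service 299; fixed 63; total 362.
{A, C}: P→C 2·21=42, Q→A 5·10=50, R→A 6·4=24, S→C 7·19=133, T→C 5·6=30. Service 279; fixed 90; total 369.
{A, B, C, D}: service 279 + fixed 161 = 440
No other subset beats 357.

Minimum total cost: 357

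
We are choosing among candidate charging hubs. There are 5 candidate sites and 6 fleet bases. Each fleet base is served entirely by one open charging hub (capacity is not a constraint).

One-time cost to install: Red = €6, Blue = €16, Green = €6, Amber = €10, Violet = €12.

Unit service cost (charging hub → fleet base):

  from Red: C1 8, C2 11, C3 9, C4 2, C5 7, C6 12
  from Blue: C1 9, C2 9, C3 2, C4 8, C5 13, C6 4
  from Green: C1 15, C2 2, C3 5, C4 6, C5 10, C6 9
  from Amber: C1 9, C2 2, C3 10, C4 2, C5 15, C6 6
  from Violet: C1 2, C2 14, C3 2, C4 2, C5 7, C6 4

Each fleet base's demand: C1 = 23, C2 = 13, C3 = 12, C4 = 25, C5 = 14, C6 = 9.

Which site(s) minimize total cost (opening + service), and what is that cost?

Open Green and Violet; minimum total cost 298.

For any fixed open set, each fleet base goes to its cheapest open site; total = fixed + service.
{Green, Violet}: C1→Violet 2·23=46, C2→Green 2·13=26, C3→Violet 2·12=24, C4→Violet 2·25=50, C5→Violet 7·14=98, C6→Violet 4·9=36. Service 280; fixed 18; total 298.
{Amber, Violet}: service 280 + fixed 22 = 302
{Red, Green, Violet}: service 280 + fixed 24 = 304
{Red, Blue, Green, Amber, Violet}: service 280 + fixed 50 = 330
No other subset beats 298.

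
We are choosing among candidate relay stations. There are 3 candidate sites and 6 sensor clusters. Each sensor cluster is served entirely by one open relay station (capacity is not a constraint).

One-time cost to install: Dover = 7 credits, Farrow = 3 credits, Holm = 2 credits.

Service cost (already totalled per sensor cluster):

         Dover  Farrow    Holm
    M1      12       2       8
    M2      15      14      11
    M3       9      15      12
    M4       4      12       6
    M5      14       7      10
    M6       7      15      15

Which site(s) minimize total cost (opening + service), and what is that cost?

Open Dover, Farrow and Holm; minimum total cost 52.

For any fixed open set, each sensor cluster goes to its cheapest open site; total = fixed + service.
{Dover, Farrow, Holm}: M1→Farrow 2, M2→Holm 11, M3→Dover 9, M4→Dover 4, M5→Farrow 7, M6→Dover 7. Service 40; fixed 12; total 52.
{Dover, Farrow}: M1→Farrow 2, M2→Farrow 14, M3→Dover 9, M4→Dover 4, M5→Farrow 7, M6→Dover 7. Service 43; fixed 10; total 53.
{Dover, Holm}: service 49 + fixed 9 = 58
{Holm}: M1→Holm 8, M2→Holm 11, M3→Holm 12, M4→Holm 6, M5→Holm 10, M6→Holm 15. Service 62; fixed 2; total 64.
(All 7 nonempty subsets were checked; Dover, Farrow and Holm is lowest.)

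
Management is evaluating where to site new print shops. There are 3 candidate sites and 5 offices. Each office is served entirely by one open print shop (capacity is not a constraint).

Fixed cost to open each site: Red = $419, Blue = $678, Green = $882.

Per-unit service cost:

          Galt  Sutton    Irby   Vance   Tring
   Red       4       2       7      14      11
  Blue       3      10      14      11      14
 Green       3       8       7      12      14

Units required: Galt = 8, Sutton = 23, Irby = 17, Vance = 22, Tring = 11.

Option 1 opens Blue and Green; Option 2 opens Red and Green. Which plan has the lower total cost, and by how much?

Option 2 is cheaper by 408.

Option 1: {Blue, Green}: Galt→Blue 3·8=24, Sutton→Green 8·23=184, Irby→Green 7·17=119, Vance→Blue 11·22=242, Tring→Blue 14·11=154. Service 723; fixed 1560; total 2283.
Option 2: {Red, Green}: Galt→Green 3·8=24, Sutton→Red 2·23=46, Irby→Red 7·17=119, Vance→Green 12·22=264, Tring→Red 11·11=121. Service 574; fixed 1301; total 1875.
Difference: |2283 − 1875| = 408.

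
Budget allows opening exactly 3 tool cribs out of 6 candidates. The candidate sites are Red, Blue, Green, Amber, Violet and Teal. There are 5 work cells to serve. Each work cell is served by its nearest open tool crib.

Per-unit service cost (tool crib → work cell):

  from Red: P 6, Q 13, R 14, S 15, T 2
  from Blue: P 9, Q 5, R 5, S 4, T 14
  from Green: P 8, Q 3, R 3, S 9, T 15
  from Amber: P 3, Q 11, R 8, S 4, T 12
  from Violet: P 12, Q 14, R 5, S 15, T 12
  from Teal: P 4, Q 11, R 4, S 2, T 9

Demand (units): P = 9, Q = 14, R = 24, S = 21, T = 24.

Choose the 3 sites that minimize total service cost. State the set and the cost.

Choose Red, Green and Teal; total service cost 240.

With exactly 3 open, each work cell uses its cheapest among the chosen.
{Red, Green, Teal}: P→Teal 4·9=36, Q→Green 3·14=42, R→Green 3·24=72, S→Teal 2·21=42, T→Red 2·24=48. Service cost 240.
{Red, Green, Amber}: service cost 273
{Red, Blue, Teal}: service cost 292
Among all 20 size-3 choices, {Red, Green, Teal} is lowest.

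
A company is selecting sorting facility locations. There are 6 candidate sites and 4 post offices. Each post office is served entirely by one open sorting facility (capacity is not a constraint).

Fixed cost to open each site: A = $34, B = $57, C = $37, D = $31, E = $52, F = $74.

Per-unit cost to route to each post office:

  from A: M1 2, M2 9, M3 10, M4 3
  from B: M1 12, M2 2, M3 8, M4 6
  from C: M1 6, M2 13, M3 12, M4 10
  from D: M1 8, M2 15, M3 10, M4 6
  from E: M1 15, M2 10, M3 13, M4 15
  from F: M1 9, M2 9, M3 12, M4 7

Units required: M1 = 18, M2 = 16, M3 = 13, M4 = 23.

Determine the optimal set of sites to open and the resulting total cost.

For any fixed open set, each post office goes to its cheapest open site; total = fixed + service.
{A, B}: M1→A 2·18=36, M2→B 2·16=32, M3→B 8·13=104, M4→A 3·23=69. Service 241; fixed 91; total 332.
{A, B, D}: service 241 + fixed 122 = 363
{A, B, C}: service 241 + fixed 128 = 369
{A, B, C, D, E, F}: M1→A 2·18=36, M2→B 2·16=32, M3→B 8·13=104, M4→A 3·23=69. Service 241; fixed 285; total 526.
No other subset beats 332.

Open A and B; minimum total cost 332.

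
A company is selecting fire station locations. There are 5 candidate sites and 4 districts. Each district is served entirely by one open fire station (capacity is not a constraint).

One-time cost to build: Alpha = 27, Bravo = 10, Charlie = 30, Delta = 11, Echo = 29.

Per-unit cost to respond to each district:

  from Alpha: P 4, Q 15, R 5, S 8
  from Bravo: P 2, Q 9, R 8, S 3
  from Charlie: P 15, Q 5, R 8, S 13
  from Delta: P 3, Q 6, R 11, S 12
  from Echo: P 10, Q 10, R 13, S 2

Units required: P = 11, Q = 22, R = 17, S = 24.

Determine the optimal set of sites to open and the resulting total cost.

For any fixed open set, each district goes to its cheapest open site; total = fixed + service.
{Alpha, Bravo, Charlie}: P→Bravo 2·11=22, Q→Charlie 5·22=110, R→Alpha 5·17=85, S→Bravo 3·24=72. Service 289; fixed 67; total 356.
{Alpha, Bravo, Delta}: service 311 + fixed 48 = 359
{Alpha, Bravo, Charlie, Echo}: service 265 + fixed 96 = 361
{Alpha, Bravo, Charlie, Delta, Echo}: service 265 + fixed 107 = 372
No other subset beats 356.

Open Alpha, Bravo and Charlie; minimum total cost 356.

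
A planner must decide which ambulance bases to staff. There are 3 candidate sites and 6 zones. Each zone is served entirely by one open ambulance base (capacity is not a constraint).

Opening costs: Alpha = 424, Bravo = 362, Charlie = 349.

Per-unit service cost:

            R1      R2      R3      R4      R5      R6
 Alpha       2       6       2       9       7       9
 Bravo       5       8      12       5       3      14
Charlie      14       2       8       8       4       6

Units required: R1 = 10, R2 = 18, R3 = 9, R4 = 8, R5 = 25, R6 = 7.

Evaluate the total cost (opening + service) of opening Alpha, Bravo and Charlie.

Total cost: 1366

Each zone is assigned to its cheapest site among the open ones.
{Alpha, Bravo, Charlie}: R1→Alpha 2·10=20, R2→Charlie 2·18=36, R3→Alpha 2·9=18, R4→Bravo 5·8=40, R5→Bravo 3·25=75, R6→Charlie 6·7=42. Service 231; fixed 1135; total 1366.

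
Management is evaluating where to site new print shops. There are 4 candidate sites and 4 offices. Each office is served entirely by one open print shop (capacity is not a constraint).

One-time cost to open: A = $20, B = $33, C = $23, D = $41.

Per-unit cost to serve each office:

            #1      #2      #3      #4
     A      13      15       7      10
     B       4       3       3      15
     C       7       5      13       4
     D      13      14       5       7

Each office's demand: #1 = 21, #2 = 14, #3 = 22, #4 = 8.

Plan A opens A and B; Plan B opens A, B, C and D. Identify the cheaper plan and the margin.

Plan A: {A, B}: #1→B 4·21=84, #2→B 3·14=42, #3→B 3·22=66, #4→A 10·8=80. Service 272; fixed 53; total 325.
Plan B: {A, B, C, D}: #1→B 4·21=84, #2→B 3·14=42, #3→B 3·22=66, #4→C 4·8=32. Service 224; fixed 117; total 341.
Difference: |325 − 341| = 16.

Plan A is cheaper by 16.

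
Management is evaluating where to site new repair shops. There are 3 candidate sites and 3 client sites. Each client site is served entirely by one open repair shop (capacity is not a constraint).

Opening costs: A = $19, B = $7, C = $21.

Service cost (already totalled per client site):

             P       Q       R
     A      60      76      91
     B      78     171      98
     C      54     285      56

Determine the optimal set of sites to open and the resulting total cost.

Open A and C; minimum total cost 226.

For any fixed open set, each client site goes to its cheapest open site; total = fixed + service.
{A, C}: P→C 54, Q→A 76, R→C 56. Service 186; fixed 40; total 226.
{A, B, C}: P→C 54, Q→A 76, R→C 56. Service 186; fixed 47; total 233.
{A}: P→A 60, Q→A 76, R→A 91. Service 227; fixed 19; total 246.
{B}: P→B 78, Q→B 171, R→B 98. Service 347; fixed 7; total 354.
No other subset beats 226.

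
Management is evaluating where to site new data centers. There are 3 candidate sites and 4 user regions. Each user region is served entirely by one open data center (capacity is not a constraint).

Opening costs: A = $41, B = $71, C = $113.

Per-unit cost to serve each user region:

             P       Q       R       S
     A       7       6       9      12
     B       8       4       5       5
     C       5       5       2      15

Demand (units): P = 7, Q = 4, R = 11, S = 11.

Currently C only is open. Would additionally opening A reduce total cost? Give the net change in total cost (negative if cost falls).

Current service cost with {C}: 242.
Adding A: each user region re-picks its cheapest; new service cost 209, saving 33.
Extra fixed cost: 41. Net change = 41 − 33 = 8.
(Totals: 355 → 363.)

No — net change +8 (cost rises by 8).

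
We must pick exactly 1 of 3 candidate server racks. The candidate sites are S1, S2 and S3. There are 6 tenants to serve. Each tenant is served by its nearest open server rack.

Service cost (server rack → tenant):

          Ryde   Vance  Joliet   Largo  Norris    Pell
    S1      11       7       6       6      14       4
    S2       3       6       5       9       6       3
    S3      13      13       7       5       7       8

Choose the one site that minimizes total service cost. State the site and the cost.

Choose S2 only; total service cost 32.

With exactly 1 open, each tenant uses its cheapest among the chosen.
{S2}: Ryde→S2 3, Vance→S2 6, Joliet→S2 5, Largo→S2 9, Norris→S2 6, Pell→S2 3. Service cost 32.
{S1}: service cost 48
{S3}: service cost 53
Among all 3 size-1 choices, {S2} is lowest.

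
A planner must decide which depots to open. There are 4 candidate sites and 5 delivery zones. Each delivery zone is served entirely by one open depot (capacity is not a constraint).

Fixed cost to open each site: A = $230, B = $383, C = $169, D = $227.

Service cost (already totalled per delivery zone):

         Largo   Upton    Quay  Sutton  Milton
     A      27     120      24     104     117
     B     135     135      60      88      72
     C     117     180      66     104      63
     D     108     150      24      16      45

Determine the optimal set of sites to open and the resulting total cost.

For any fixed open set, each delivery zone goes to its cheapest open site; total = fixed + service.
{D}: Largo→D 108, Upton→D 150, Quay→D 24, Sutton→D 16, Milton→D 45. Service 343; fixed 227; total 570.
{A}: service 392 + fixed 230 = 622
{A, D}: Largo→A 27, Upton→A 120, Quay→A 24, Sutton→D 16, Milton→D 45. Service 232; fixed 457; total 689.
{A, B, C, D}: Largo→A 27, Upton→A 120, Quay→A 24, Sutton→D 16, Milton→D 45. Service 232; fixed 1009; total 1241.
(All 15 nonempty subsets were checked; D only is lowest.)

Open D only; minimum total cost 570.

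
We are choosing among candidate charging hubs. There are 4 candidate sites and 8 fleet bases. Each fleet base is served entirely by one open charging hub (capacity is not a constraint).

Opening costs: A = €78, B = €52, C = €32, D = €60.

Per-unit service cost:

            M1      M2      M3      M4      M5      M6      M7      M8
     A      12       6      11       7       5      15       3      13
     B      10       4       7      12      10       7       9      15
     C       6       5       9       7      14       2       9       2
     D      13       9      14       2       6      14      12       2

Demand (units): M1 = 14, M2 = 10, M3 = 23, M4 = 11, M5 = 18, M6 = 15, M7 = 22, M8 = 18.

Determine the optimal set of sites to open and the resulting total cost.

Open A, B and C; minimum total cost 746.

For any fixed open set, each fleet base goes to its cheapest open site; total = fixed + service.
{A, B, C}: M1→C 6·14=84, M2→B 4·10=40, M3→B 7·23=161, M4→A 7·11=77, M5→A 5·18=90, M6→C 2·15=30, M7→A 3·22=66, M8→C 2·18=36. Service 584; fixed 162; total 746.
{A, C}: M1→C 6·14=84, M2→C 5·10=50, M3→C 9·23=207, M4→A 7·11=77, M5→A 5·18=90, M6→C 2·15=30, M7→A 3·22=66, M8→C 2·18=36. Service 640; fixed 110; total 750.
{A, B, C, D}: service 529 + fixed 222 = 751
{C}: M1→C 6·14=84, M2→C 5·10=50, M3→C 9·23=207, M4→C 7·11=77, M5→C 14·18=252, M6→C 2·15=30, M7→C 9·22=198, M8→C 2·18=36. Service 934; fixed 32; total 966.
No other subset beats 746.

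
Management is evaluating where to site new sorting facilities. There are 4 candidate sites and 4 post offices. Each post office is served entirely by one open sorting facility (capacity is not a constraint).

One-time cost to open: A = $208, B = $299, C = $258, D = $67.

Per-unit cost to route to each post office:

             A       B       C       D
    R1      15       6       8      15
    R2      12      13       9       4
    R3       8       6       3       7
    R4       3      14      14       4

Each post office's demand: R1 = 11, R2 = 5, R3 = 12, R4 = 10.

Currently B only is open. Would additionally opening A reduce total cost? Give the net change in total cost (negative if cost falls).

Current service cost with {B}: 343.
Adding A: each post office re-picks its cheapest; new service cost 228, saving 115.
Extra fixed cost: 208. Net change = 208 − 115 = 93.
(Totals: 642 → 735.)

No — net change +93 (cost rises by 93).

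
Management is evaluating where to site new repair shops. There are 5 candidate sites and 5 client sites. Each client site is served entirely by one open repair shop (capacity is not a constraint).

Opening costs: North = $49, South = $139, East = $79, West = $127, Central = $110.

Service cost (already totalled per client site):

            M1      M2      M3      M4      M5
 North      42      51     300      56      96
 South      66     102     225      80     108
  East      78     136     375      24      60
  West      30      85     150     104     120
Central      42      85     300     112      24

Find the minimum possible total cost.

Minimum total cost: 555

For any fixed open set, each client site goes to its cheapest open site; total = fixed + service.
{East, West}: M1→West 30, M2→West 85, M3→West 150, M4→East 24, M5→East 60. Service 349; fixed 206; total 555.
{North, West}: M1→West 30, M2→North 51, M3→West 150, M4→North 56, M5→North 96. Service 383; fixed 176; total 559.
{North, East, West}: M1→West 30, M2→North 51, M3→West 150, M4→East 24, M5→East 60. Service 315; fixed 255; total 570.
{North, South, East, West, Central}: M1→West 30, M2→North 51, M3→West 150, M4→East 24, M5→Central 24. Service 279; fixed 504; total 783.
No other subset beats 555.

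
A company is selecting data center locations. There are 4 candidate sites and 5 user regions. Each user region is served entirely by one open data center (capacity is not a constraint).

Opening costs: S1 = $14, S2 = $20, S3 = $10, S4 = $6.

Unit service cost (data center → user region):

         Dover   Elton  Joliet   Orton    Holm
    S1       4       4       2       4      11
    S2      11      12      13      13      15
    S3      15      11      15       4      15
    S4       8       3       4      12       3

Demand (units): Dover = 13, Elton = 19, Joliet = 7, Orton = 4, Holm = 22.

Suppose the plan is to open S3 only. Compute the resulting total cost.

Each user region is assigned to its cheapest site among the open ones.
{S3}: Dover→S3 15·13=195, Elton→S3 11·19=209, Joliet→S3 15·7=105, Orton→S3 4·4=16, Holm→S3 15·22=330. Service 855; fixed 10; total 865.

Total cost: 865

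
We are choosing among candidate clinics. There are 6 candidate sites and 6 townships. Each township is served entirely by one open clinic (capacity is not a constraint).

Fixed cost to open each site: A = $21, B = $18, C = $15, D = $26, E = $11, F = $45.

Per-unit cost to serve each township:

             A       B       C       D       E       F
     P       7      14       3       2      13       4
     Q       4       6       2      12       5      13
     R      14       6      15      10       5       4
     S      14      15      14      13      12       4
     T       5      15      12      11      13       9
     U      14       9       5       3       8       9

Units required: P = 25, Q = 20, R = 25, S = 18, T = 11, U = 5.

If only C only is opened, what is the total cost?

Each township is assigned to its cheapest site among the open ones.
{C}: P→C 3·25=75, Q→C 2·20=40, R→C 15·25=375, S→C 14·18=252, T→C 12·11=132, U→C 5·5=25. Service 899; fixed 15; total 914.

Total cost: 914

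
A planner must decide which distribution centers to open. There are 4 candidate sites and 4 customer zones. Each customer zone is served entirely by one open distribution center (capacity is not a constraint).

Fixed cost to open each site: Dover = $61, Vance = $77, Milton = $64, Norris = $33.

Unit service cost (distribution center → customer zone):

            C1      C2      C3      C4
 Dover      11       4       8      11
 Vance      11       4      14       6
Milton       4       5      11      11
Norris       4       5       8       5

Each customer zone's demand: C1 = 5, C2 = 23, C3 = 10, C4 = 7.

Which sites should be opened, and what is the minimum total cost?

For any fixed open set, each customer zone goes to its cheapest open site; total = fixed + service.
{Norris}: C1→Norris 4·5=20, C2→Norris 5·23=115, C3→Norris 8·10=80, C4→Norris 5·7=35. Service 250; fixed 33; total 283.
{Dover, Norris}: C1→Norris 4·5=20, C2→Dover 4·23=92, C3→Dover 8·10=80, C4→Norris 5·7=35. Service 227; fixed 94; total 321.
{Vance, Norris}: service 227 + fixed 110 = 337
{Dover, Vance, Milton, Norris}: C1→Milton 4·5=20, C2→Dover 4·23=92, C3→Dover 8·10=80, C4→Norris 5·7=35. Service 227; fixed 235; total 462.
No other subset beats 283.

Open Norris only; minimum total cost 283.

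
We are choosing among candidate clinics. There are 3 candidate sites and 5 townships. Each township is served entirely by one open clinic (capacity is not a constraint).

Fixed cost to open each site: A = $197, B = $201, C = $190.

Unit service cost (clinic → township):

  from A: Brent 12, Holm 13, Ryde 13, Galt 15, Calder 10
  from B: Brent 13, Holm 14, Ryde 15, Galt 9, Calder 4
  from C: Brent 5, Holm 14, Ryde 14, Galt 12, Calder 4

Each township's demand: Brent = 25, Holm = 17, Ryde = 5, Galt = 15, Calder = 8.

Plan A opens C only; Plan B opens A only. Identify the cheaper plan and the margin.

Plan A is cheaper by 253.

Plan A: {C}: Brent→C 5·25=125, Holm→C 14·17=238, Ryde→C 14·5=70, Galt→C 12·15=180, Calder→C 4·8=32. Service 645; fixed 190; total 835.
Plan B: {A}: Brent→A 12·25=300, Holm→A 13·17=221, Ryde→A 13·5=65, Galt→A 15·15=225, Calder→A 10·8=80. Service 891; fixed 197; total 1088.
Difference: |835 − 1088| = 253.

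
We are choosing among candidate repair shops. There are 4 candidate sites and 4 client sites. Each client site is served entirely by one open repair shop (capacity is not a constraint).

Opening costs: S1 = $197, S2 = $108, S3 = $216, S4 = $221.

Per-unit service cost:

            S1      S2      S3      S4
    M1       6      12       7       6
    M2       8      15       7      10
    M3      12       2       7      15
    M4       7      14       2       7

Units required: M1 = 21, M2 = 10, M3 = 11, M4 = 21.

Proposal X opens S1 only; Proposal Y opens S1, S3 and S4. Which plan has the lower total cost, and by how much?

Proposal X: {S1}: M1→S1 6·21=126, M2→S1 8·10=80, M3→S1 12·11=132, M4→S1 7·21=147. Service 485; fixed 197; total 682.
Proposal Y: {S1, S3, S4}: M1→S1 6·21=126, M2→S3 7·10=70, M3→S3 7·11=77, M4→S3 2·21=42. Service 315; fixed 634; total 949.
Difference: |682 − 949| = 267.

Proposal X is cheaper by 267.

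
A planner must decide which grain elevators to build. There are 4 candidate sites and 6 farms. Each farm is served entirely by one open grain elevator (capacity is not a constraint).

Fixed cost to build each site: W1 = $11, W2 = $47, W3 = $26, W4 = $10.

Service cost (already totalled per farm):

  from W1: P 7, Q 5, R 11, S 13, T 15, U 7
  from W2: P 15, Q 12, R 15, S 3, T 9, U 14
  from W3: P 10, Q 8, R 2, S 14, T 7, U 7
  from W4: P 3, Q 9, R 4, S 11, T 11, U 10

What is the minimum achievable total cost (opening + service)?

For any fixed open set, each farm goes to its cheapest open site; total = fixed + service.
{W4}: P→W4 3, Q→W4 9, R→W4 4, S→W4 11, T→W4 11, U→W4 10. Service 48; fixed 10; total 58.
{W1, W4}: P→W4 3, Q→W1 5, R→W4 4, S→W4 11, T→W4 11, U→W1 7. Service 41; fixed 21; total 62.
{W1}: service 58 + fixed 11 = 69
{W1, W2, W3, W4}: service 27 + fixed 94 = 121
No other subset beats 58.

Minimum total cost: 58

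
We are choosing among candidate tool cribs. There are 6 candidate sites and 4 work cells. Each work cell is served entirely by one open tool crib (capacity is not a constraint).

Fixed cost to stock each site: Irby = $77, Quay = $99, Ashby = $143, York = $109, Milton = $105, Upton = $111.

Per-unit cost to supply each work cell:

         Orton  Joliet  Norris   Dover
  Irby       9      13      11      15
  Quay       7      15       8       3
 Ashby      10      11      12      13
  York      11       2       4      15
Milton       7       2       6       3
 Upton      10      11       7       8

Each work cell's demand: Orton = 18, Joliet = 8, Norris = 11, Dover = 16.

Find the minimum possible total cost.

Minimum total cost: 361

For any fixed open set, each work cell goes to its cheapest open site; total = fixed + service.
{Milton}: Orton→Milton 7·18=126, Joliet→Milton 2·8=16, Norris→Milton 6·11=66, Dover→Milton 3·16=48. Service 256; fixed 105; total 361.
{Irby, Milton}: service 256 + fixed 182 = 438
{Quay, York}: Orton→Quay 7·18=126, Joliet→York 2·8=16, Norris→York 4·11=44, Dover→Quay 3·16=48. Service 234; fixed 208; total 442.
{Irby, Quay, Ashby, York, Milton, Upton}: service 234 + fixed 644 = 878
No other subset beats 361.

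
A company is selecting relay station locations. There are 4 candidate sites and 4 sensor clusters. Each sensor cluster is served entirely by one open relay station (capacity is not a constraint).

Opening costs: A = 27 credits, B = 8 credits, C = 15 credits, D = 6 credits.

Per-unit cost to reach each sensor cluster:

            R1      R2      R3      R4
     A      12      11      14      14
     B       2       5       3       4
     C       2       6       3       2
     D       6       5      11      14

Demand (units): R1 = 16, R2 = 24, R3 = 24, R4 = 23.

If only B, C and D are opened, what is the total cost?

Each sensor cluster is assigned to its cheapest site among the open ones.
{B, C, D}: R1→B 2·16=32, R2→B 5·24=120, R3→B 3·24=72, R4→C 2·23=46. Service 270; fixed 29; total 299.

Total cost: 299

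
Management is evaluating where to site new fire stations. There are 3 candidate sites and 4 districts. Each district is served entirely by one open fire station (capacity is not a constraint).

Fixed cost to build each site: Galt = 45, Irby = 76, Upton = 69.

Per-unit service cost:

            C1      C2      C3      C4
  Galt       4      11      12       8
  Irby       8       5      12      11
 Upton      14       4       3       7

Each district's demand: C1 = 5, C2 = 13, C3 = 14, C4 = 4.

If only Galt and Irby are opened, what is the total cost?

Total cost: 406

Each district is assigned to its cheapest site among the open ones.
{Galt, Irby}: C1→Galt 4·5=20, C2→Irby 5·13=65, C3→Galt 12·14=168, C4→Galt 8·4=32. Service 285; fixed 121; total 406.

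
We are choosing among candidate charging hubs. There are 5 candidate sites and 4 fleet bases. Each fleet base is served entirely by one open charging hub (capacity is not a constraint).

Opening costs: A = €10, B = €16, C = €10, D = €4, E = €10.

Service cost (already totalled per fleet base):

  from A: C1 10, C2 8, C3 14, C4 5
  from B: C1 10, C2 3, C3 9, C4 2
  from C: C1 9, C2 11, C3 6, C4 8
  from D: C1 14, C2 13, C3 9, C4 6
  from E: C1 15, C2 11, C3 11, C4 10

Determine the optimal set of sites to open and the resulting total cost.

For any fixed open set, each fleet base goes to its cheapest open site; total = fixed + service.
{B}: C1→B 10, C2→B 3, C3→B 9, C4→B 2. Service 24; fixed 16; total 40.
{B, D}: service 24 + fixed 20 = 44
{C}: service 34 + fixed 10 = 44
{A, B, C, D, E}: C1→C 9, C2→B 3, C3→C 6, C4→B 2. Service 20; fixed 50; total 70.
No other subset beats 40.

Open B only; minimum total cost 40.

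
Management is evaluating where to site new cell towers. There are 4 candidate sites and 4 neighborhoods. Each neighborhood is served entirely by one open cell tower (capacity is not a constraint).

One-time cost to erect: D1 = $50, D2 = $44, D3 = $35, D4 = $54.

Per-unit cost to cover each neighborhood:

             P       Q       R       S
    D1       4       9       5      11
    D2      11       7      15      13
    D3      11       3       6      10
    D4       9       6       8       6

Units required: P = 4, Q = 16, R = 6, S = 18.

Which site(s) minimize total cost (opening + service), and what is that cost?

Open D3 and D4; minimum total cost 317.

For any fixed open set, each neighborhood goes to its cheapest open site; total = fixed + service.
{D3, D4}: P→D4 9·4=36, Q→D3 3·16=48, R→D3 6·6=36, S→D4 6·18=108. Service 228; fixed 89; total 317.
{D1, D3, D4}: service 202 + fixed 139 = 341
{D4}: service 288 + fixed 54 = 342
{D1, D2, D3, D4}: service 202 + fixed 183 = 385
(All 15 nonempty subsets were checked; D3 and D4 is lowest.)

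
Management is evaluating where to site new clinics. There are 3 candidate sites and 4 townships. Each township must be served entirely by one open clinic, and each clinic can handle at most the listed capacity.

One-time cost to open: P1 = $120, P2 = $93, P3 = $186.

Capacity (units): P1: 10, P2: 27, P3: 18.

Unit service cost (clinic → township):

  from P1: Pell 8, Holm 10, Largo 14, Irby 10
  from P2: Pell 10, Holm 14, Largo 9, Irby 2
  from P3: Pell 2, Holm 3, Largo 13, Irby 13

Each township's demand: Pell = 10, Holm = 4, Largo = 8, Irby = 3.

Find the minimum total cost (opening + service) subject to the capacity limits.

Open {P2}: Pell→P2 10·10=100, Holm→P2 14·4=56, Largo→P2 9·8=72, Irby→P2 2·3=6.
Loads: P2 carries 25/27. Service 234; fixed 93; total 327.
Next best feasible plan costs 389.

Minimum total cost: 327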